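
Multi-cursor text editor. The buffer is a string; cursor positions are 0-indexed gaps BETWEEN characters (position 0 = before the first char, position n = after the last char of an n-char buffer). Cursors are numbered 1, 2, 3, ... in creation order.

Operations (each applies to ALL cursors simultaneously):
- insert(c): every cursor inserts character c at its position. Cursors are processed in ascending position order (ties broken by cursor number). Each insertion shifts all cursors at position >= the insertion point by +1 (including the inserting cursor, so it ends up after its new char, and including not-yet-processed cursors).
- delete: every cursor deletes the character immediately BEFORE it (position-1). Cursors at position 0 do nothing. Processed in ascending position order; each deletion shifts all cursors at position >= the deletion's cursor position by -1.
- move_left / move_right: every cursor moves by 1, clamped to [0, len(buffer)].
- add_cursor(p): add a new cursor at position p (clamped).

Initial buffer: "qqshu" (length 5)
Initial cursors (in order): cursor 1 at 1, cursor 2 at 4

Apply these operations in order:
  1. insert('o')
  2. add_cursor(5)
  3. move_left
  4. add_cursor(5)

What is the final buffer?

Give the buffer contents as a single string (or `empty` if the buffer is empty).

Answer: qoqshou

Derivation:
After op 1 (insert('o')): buffer="qoqshou" (len 7), cursors c1@2 c2@6, authorship .1...2.
After op 2 (add_cursor(5)): buffer="qoqshou" (len 7), cursors c1@2 c3@5 c2@6, authorship .1...2.
After op 3 (move_left): buffer="qoqshou" (len 7), cursors c1@1 c3@4 c2@5, authorship .1...2.
After op 4 (add_cursor(5)): buffer="qoqshou" (len 7), cursors c1@1 c3@4 c2@5 c4@5, authorship .1...2.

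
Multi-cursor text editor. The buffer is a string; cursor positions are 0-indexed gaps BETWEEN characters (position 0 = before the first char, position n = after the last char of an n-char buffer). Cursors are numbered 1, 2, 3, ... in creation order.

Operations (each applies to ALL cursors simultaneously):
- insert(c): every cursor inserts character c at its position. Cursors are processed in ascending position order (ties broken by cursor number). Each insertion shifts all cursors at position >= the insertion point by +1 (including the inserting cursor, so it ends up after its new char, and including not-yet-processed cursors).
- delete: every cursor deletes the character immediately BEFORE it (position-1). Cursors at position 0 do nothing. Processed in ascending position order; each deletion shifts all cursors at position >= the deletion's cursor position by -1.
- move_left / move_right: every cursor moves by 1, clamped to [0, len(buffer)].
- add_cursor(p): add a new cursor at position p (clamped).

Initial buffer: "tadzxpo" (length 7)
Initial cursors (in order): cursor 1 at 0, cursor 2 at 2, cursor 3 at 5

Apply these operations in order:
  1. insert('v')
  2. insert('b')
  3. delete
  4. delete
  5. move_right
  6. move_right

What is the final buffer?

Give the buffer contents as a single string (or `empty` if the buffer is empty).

Answer: tadzxpo

Derivation:
After op 1 (insert('v')): buffer="vtavdzxvpo" (len 10), cursors c1@1 c2@4 c3@8, authorship 1..2...3..
After op 2 (insert('b')): buffer="vbtavbdzxvbpo" (len 13), cursors c1@2 c2@6 c3@11, authorship 11..22...33..
After op 3 (delete): buffer="vtavdzxvpo" (len 10), cursors c1@1 c2@4 c3@8, authorship 1..2...3..
After op 4 (delete): buffer="tadzxpo" (len 7), cursors c1@0 c2@2 c3@5, authorship .......
After op 5 (move_right): buffer="tadzxpo" (len 7), cursors c1@1 c2@3 c3@6, authorship .......
After op 6 (move_right): buffer="tadzxpo" (len 7), cursors c1@2 c2@4 c3@7, authorship .......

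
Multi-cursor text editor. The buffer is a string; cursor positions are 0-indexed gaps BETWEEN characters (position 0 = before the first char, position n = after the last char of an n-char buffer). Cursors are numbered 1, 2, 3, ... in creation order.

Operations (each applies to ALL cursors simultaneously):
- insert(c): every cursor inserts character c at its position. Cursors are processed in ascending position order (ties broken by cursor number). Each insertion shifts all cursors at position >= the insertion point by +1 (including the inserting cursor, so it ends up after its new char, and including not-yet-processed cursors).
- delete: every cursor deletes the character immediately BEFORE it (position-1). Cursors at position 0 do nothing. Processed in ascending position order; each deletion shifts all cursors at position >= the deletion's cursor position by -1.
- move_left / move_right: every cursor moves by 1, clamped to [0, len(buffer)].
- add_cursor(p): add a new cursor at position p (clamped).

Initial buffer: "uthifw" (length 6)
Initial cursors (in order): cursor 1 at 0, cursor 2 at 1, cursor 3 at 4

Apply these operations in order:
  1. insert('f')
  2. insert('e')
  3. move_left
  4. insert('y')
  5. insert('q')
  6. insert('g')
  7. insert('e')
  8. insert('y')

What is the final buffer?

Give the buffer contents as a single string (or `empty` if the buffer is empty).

Answer: fyqgeyeufyqgeyethifyqgeyefw

Derivation:
After op 1 (insert('f')): buffer="fufthiffw" (len 9), cursors c1@1 c2@3 c3@7, authorship 1.2...3..
After op 2 (insert('e')): buffer="feufethifefw" (len 12), cursors c1@2 c2@5 c3@10, authorship 11.22...33..
After op 3 (move_left): buffer="feufethifefw" (len 12), cursors c1@1 c2@4 c3@9, authorship 11.22...33..
After op 4 (insert('y')): buffer="fyeufyethifyefw" (len 15), cursors c1@2 c2@6 c3@12, authorship 111.222...333..
After op 5 (insert('q')): buffer="fyqeufyqethifyqefw" (len 18), cursors c1@3 c2@8 c3@15, authorship 1111.2222...3333..
After op 6 (insert('g')): buffer="fyqgeufyqgethifyqgefw" (len 21), cursors c1@4 c2@10 c3@18, authorship 11111.22222...33333..
After op 7 (insert('e')): buffer="fyqgeeufyqgeethifyqgeefw" (len 24), cursors c1@5 c2@12 c3@21, authorship 111111.222222...333333..
After op 8 (insert('y')): buffer="fyqgeyeufyqgeyethifyqgeyefw" (len 27), cursors c1@6 c2@14 c3@24, authorship 1111111.2222222...3333333..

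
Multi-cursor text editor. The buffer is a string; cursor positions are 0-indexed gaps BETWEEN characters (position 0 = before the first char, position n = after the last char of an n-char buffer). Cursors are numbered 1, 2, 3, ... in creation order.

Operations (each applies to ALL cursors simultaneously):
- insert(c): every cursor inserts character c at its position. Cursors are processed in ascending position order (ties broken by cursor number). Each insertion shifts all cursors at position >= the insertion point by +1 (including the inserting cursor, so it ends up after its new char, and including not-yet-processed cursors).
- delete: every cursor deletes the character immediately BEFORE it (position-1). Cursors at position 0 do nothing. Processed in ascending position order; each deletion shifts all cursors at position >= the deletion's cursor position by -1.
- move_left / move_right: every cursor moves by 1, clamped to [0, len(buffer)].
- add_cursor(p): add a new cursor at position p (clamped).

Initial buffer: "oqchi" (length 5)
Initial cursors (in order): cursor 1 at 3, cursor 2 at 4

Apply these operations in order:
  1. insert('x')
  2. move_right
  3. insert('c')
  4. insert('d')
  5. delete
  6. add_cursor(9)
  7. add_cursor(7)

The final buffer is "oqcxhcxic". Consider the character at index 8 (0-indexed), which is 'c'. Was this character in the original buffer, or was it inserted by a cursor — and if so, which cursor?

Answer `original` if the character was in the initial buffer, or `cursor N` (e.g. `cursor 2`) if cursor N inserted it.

After op 1 (insert('x')): buffer="oqcxhxi" (len 7), cursors c1@4 c2@6, authorship ...1.2.
After op 2 (move_right): buffer="oqcxhxi" (len 7), cursors c1@5 c2@7, authorship ...1.2.
After op 3 (insert('c')): buffer="oqcxhcxic" (len 9), cursors c1@6 c2@9, authorship ...1.12.2
After op 4 (insert('d')): buffer="oqcxhcdxicd" (len 11), cursors c1@7 c2@11, authorship ...1.112.22
After op 5 (delete): buffer="oqcxhcxic" (len 9), cursors c1@6 c2@9, authorship ...1.12.2
After op 6 (add_cursor(9)): buffer="oqcxhcxic" (len 9), cursors c1@6 c2@9 c3@9, authorship ...1.12.2
After op 7 (add_cursor(7)): buffer="oqcxhcxic" (len 9), cursors c1@6 c4@7 c2@9 c3@9, authorship ...1.12.2
Authorship (.=original, N=cursor N): . . . 1 . 1 2 . 2
Index 8: author = 2

Answer: cursor 2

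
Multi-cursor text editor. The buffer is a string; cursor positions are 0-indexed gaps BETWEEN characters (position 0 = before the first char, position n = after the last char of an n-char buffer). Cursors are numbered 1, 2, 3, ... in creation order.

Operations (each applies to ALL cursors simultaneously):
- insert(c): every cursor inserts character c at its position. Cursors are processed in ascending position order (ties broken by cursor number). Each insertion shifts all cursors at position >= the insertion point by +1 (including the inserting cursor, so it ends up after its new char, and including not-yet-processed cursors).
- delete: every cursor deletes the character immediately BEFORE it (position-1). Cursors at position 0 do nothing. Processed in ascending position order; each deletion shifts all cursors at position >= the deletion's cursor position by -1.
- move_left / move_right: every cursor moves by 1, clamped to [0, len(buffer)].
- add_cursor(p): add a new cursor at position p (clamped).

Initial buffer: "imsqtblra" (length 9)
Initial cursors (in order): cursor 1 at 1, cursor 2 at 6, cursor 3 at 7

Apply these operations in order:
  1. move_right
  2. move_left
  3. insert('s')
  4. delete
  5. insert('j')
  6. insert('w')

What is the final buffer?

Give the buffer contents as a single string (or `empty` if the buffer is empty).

Answer: ijwmsqtbjwljwra

Derivation:
After op 1 (move_right): buffer="imsqtblra" (len 9), cursors c1@2 c2@7 c3@8, authorship .........
After op 2 (move_left): buffer="imsqtblra" (len 9), cursors c1@1 c2@6 c3@7, authorship .........
After op 3 (insert('s')): buffer="ismsqtbslsra" (len 12), cursors c1@2 c2@8 c3@10, authorship .1.....2.3..
After op 4 (delete): buffer="imsqtblra" (len 9), cursors c1@1 c2@6 c3@7, authorship .........
After op 5 (insert('j')): buffer="ijmsqtbjljra" (len 12), cursors c1@2 c2@8 c3@10, authorship .1.....2.3..
After op 6 (insert('w')): buffer="ijwmsqtbjwljwra" (len 15), cursors c1@3 c2@10 c3@13, authorship .11.....22.33..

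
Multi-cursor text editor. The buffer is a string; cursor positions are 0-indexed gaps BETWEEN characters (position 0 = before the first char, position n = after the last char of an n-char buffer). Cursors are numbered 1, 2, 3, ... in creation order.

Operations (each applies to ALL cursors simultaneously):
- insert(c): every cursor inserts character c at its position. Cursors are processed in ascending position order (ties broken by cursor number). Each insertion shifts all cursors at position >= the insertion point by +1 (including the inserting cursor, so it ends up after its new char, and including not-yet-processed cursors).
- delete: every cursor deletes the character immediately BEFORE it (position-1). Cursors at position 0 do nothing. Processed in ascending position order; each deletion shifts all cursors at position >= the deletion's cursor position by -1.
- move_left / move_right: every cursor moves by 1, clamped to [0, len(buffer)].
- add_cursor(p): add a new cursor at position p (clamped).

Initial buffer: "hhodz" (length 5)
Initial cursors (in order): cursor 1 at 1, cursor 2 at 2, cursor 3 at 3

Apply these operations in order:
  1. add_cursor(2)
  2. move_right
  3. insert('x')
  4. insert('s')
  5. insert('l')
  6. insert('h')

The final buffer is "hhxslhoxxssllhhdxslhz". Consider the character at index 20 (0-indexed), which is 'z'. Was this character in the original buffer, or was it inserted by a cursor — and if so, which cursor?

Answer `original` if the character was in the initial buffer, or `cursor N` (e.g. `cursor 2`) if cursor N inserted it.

After op 1 (add_cursor(2)): buffer="hhodz" (len 5), cursors c1@1 c2@2 c4@2 c3@3, authorship .....
After op 2 (move_right): buffer="hhodz" (len 5), cursors c1@2 c2@3 c4@3 c3@4, authorship .....
After op 3 (insert('x')): buffer="hhxoxxdxz" (len 9), cursors c1@3 c2@6 c4@6 c3@8, authorship ..1.24.3.
After op 4 (insert('s')): buffer="hhxsoxxssdxsz" (len 13), cursors c1@4 c2@9 c4@9 c3@12, authorship ..11.2424.33.
After op 5 (insert('l')): buffer="hhxsloxxsslldxslz" (len 17), cursors c1@5 c2@12 c4@12 c3@16, authorship ..111.242424.333.
After op 6 (insert('h')): buffer="hhxslhoxxssllhhdxslhz" (len 21), cursors c1@6 c2@15 c4@15 c3@20, authorship ..1111.24242424.3333.
Authorship (.=original, N=cursor N): . . 1 1 1 1 . 2 4 2 4 2 4 2 4 . 3 3 3 3 .
Index 20: author = original

Answer: original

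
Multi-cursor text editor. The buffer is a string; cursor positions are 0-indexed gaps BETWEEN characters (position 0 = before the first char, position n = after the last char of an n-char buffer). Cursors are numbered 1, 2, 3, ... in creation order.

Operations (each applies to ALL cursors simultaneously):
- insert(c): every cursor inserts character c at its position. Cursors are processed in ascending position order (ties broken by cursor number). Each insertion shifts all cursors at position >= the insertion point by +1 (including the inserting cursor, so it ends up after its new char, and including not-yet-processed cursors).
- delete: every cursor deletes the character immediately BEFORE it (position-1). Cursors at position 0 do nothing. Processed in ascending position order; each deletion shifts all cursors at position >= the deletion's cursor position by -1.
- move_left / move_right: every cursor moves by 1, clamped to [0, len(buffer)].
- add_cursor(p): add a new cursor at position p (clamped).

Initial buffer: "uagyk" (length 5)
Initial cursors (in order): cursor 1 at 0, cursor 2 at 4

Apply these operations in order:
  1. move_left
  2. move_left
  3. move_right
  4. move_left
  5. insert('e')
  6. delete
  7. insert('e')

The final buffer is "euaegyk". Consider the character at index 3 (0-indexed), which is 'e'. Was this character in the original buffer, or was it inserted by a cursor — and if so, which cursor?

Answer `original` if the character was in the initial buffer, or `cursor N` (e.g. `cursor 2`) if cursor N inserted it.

After op 1 (move_left): buffer="uagyk" (len 5), cursors c1@0 c2@3, authorship .....
After op 2 (move_left): buffer="uagyk" (len 5), cursors c1@0 c2@2, authorship .....
After op 3 (move_right): buffer="uagyk" (len 5), cursors c1@1 c2@3, authorship .....
After op 4 (move_left): buffer="uagyk" (len 5), cursors c1@0 c2@2, authorship .....
After op 5 (insert('e')): buffer="euaegyk" (len 7), cursors c1@1 c2@4, authorship 1..2...
After op 6 (delete): buffer="uagyk" (len 5), cursors c1@0 c2@2, authorship .....
After op 7 (insert('e')): buffer="euaegyk" (len 7), cursors c1@1 c2@4, authorship 1..2...
Authorship (.=original, N=cursor N): 1 . . 2 . . .
Index 3: author = 2

Answer: cursor 2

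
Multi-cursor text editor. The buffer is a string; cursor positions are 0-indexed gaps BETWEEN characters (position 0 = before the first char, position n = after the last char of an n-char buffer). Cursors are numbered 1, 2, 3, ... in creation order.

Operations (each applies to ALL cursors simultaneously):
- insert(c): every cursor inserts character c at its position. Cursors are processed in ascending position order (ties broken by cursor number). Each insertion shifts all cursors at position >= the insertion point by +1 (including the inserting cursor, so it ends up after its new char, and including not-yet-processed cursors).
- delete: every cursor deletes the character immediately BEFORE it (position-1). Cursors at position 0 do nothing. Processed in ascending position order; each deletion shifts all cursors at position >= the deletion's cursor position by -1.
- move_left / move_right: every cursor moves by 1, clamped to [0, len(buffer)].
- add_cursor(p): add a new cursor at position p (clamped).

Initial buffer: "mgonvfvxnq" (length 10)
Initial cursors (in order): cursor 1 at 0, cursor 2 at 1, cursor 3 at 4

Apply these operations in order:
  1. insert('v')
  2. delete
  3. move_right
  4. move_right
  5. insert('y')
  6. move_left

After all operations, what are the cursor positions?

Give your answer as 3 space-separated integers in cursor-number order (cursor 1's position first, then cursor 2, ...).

After op 1 (insert('v')): buffer="vmvgonvvfvxnq" (len 13), cursors c1@1 c2@3 c3@7, authorship 1.2...3......
After op 2 (delete): buffer="mgonvfvxnq" (len 10), cursors c1@0 c2@1 c3@4, authorship ..........
After op 3 (move_right): buffer="mgonvfvxnq" (len 10), cursors c1@1 c2@2 c3@5, authorship ..........
After op 4 (move_right): buffer="mgonvfvxnq" (len 10), cursors c1@2 c2@3 c3@6, authorship ..........
After op 5 (insert('y')): buffer="mgyoynvfyvxnq" (len 13), cursors c1@3 c2@5 c3@9, authorship ..1.2...3....
After op 6 (move_left): buffer="mgyoynvfyvxnq" (len 13), cursors c1@2 c2@4 c3@8, authorship ..1.2...3....

Answer: 2 4 8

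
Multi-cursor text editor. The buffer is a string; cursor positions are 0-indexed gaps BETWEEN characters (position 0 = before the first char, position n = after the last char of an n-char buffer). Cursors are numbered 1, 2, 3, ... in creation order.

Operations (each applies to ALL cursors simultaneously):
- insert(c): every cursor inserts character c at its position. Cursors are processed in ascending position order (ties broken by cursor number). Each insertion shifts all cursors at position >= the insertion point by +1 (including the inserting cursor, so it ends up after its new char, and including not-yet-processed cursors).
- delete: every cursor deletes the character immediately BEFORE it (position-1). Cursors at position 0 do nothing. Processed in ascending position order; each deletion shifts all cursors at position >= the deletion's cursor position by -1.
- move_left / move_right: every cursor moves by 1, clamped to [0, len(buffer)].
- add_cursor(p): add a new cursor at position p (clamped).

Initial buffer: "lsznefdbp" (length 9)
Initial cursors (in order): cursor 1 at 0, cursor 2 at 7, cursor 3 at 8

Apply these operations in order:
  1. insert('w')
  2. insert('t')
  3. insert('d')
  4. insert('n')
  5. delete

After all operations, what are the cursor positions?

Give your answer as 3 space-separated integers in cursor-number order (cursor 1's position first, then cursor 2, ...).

Answer: 3 13 17

Derivation:
After op 1 (insert('w')): buffer="wlsznefdwbwp" (len 12), cursors c1@1 c2@9 c3@11, authorship 1.......2.3.
After op 2 (insert('t')): buffer="wtlsznefdwtbwtp" (len 15), cursors c1@2 c2@11 c3@14, authorship 11.......22.33.
After op 3 (insert('d')): buffer="wtdlsznefdwtdbwtdp" (len 18), cursors c1@3 c2@13 c3@17, authorship 111.......222.333.
After op 4 (insert('n')): buffer="wtdnlsznefdwtdnbwtdnp" (len 21), cursors c1@4 c2@15 c3@20, authorship 1111.......2222.3333.
After op 5 (delete): buffer="wtdlsznefdwtdbwtdp" (len 18), cursors c1@3 c2@13 c3@17, authorship 111.......222.333.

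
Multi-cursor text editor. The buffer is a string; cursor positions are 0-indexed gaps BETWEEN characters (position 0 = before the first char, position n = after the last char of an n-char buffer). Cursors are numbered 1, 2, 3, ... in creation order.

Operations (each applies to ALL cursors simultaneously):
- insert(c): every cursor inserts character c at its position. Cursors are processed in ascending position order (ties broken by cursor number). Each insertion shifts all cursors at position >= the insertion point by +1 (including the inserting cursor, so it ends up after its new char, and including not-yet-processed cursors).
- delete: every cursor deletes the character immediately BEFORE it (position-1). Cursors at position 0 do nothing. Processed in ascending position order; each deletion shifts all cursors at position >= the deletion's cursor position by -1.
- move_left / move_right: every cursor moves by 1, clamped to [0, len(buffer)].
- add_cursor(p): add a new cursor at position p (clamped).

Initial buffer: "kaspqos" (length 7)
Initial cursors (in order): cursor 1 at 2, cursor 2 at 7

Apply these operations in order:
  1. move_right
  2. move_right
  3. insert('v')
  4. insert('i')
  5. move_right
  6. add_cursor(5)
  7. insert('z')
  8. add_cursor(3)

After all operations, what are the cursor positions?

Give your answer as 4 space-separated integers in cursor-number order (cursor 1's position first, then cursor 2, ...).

Answer: 9 14 6 3

Derivation:
After op 1 (move_right): buffer="kaspqos" (len 7), cursors c1@3 c2@7, authorship .......
After op 2 (move_right): buffer="kaspqos" (len 7), cursors c1@4 c2@7, authorship .......
After op 3 (insert('v')): buffer="kaspvqosv" (len 9), cursors c1@5 c2@9, authorship ....1...2
After op 4 (insert('i')): buffer="kaspviqosvi" (len 11), cursors c1@6 c2@11, authorship ....11...22
After op 5 (move_right): buffer="kaspviqosvi" (len 11), cursors c1@7 c2@11, authorship ....11...22
After op 6 (add_cursor(5)): buffer="kaspviqosvi" (len 11), cursors c3@5 c1@7 c2@11, authorship ....11...22
After op 7 (insert('z')): buffer="kaspvziqzosviz" (len 14), cursors c3@6 c1@9 c2@14, authorship ....131.1..222
After op 8 (add_cursor(3)): buffer="kaspvziqzosviz" (len 14), cursors c4@3 c3@6 c1@9 c2@14, authorship ....131.1..222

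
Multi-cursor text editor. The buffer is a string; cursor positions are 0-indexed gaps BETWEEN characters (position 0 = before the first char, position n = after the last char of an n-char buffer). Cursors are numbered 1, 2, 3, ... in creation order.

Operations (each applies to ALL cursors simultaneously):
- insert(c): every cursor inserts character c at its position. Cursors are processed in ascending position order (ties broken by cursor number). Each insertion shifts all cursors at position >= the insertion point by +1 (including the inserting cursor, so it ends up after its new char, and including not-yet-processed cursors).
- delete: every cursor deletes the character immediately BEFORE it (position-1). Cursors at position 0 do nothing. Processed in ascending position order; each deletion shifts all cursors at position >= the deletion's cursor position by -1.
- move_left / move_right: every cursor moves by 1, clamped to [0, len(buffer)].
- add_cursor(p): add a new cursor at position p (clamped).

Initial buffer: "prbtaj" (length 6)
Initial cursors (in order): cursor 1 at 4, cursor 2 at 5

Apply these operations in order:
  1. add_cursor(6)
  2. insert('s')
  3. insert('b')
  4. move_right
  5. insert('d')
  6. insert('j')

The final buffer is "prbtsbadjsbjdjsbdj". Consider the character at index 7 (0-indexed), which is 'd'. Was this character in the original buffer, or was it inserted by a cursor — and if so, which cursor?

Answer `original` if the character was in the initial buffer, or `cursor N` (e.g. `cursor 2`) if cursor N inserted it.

Answer: cursor 1

Derivation:
After op 1 (add_cursor(6)): buffer="prbtaj" (len 6), cursors c1@4 c2@5 c3@6, authorship ......
After op 2 (insert('s')): buffer="prbtsasjs" (len 9), cursors c1@5 c2@7 c3@9, authorship ....1.2.3
After op 3 (insert('b')): buffer="prbtsbasbjsb" (len 12), cursors c1@6 c2@9 c3@12, authorship ....11.22.33
After op 4 (move_right): buffer="prbtsbasbjsb" (len 12), cursors c1@7 c2@10 c3@12, authorship ....11.22.33
After op 5 (insert('d')): buffer="prbtsbadsbjdsbd" (len 15), cursors c1@8 c2@12 c3@15, authorship ....11.122.2333
After op 6 (insert('j')): buffer="prbtsbadjsbjdjsbdj" (len 18), cursors c1@9 c2@14 c3@18, authorship ....11.1122.223333
Authorship (.=original, N=cursor N): . . . . 1 1 . 1 1 2 2 . 2 2 3 3 3 3
Index 7: author = 1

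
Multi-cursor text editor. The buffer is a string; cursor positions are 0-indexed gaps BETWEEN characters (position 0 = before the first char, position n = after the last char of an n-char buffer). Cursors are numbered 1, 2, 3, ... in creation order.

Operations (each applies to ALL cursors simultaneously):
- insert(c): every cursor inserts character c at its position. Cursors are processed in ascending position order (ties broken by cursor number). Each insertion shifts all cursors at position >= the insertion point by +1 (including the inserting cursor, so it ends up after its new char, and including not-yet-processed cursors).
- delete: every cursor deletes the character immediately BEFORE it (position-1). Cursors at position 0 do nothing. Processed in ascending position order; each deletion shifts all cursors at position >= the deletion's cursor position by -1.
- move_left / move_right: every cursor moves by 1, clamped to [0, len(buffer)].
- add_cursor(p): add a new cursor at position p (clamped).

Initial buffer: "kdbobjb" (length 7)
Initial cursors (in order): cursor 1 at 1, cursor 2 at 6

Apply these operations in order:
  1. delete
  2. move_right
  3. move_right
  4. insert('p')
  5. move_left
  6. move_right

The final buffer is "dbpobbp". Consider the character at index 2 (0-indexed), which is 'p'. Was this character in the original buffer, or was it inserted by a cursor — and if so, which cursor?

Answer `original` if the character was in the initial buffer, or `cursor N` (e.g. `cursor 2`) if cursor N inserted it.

Answer: cursor 1

Derivation:
After op 1 (delete): buffer="dbobb" (len 5), cursors c1@0 c2@4, authorship .....
After op 2 (move_right): buffer="dbobb" (len 5), cursors c1@1 c2@5, authorship .....
After op 3 (move_right): buffer="dbobb" (len 5), cursors c1@2 c2@5, authorship .....
After op 4 (insert('p')): buffer="dbpobbp" (len 7), cursors c1@3 c2@7, authorship ..1...2
After op 5 (move_left): buffer="dbpobbp" (len 7), cursors c1@2 c2@6, authorship ..1...2
After op 6 (move_right): buffer="dbpobbp" (len 7), cursors c1@3 c2@7, authorship ..1...2
Authorship (.=original, N=cursor N): . . 1 . . . 2
Index 2: author = 1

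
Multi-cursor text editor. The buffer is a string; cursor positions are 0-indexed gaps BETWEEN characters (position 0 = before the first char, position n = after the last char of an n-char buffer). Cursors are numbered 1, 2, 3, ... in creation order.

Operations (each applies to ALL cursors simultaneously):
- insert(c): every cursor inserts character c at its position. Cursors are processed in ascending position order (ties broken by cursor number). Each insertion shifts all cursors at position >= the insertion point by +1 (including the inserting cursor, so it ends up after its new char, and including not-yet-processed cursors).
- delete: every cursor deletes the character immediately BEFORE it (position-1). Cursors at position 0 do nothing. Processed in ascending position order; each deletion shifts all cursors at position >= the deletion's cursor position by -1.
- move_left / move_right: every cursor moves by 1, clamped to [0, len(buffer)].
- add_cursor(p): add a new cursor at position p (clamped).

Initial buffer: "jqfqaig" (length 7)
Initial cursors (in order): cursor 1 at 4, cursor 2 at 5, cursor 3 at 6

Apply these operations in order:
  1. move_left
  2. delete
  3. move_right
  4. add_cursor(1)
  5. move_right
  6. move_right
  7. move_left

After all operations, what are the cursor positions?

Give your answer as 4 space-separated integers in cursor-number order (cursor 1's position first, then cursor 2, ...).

After op 1 (move_left): buffer="jqfqaig" (len 7), cursors c1@3 c2@4 c3@5, authorship .......
After op 2 (delete): buffer="jqig" (len 4), cursors c1@2 c2@2 c3@2, authorship ....
After op 3 (move_right): buffer="jqig" (len 4), cursors c1@3 c2@3 c3@3, authorship ....
After op 4 (add_cursor(1)): buffer="jqig" (len 4), cursors c4@1 c1@3 c2@3 c3@3, authorship ....
After op 5 (move_right): buffer="jqig" (len 4), cursors c4@2 c1@4 c2@4 c3@4, authorship ....
After op 6 (move_right): buffer="jqig" (len 4), cursors c4@3 c1@4 c2@4 c3@4, authorship ....
After op 7 (move_left): buffer="jqig" (len 4), cursors c4@2 c1@3 c2@3 c3@3, authorship ....

Answer: 3 3 3 2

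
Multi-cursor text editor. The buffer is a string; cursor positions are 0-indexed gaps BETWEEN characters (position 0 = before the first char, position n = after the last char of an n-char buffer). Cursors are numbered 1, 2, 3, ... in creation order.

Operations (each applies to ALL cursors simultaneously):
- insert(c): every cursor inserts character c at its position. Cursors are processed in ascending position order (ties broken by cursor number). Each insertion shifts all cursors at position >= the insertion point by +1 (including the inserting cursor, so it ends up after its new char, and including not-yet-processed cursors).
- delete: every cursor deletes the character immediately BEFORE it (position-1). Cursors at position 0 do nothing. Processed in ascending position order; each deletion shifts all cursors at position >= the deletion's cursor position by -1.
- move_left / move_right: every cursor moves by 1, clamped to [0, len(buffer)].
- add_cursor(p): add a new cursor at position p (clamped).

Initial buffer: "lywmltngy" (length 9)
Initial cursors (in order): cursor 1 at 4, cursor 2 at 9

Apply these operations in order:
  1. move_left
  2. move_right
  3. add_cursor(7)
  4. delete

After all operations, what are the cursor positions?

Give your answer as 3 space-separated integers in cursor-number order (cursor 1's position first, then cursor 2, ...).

Answer: 3 6 5

Derivation:
After op 1 (move_left): buffer="lywmltngy" (len 9), cursors c1@3 c2@8, authorship .........
After op 2 (move_right): buffer="lywmltngy" (len 9), cursors c1@4 c2@9, authorship .........
After op 3 (add_cursor(7)): buffer="lywmltngy" (len 9), cursors c1@4 c3@7 c2@9, authorship .........
After op 4 (delete): buffer="lywltg" (len 6), cursors c1@3 c3@5 c2@6, authorship ......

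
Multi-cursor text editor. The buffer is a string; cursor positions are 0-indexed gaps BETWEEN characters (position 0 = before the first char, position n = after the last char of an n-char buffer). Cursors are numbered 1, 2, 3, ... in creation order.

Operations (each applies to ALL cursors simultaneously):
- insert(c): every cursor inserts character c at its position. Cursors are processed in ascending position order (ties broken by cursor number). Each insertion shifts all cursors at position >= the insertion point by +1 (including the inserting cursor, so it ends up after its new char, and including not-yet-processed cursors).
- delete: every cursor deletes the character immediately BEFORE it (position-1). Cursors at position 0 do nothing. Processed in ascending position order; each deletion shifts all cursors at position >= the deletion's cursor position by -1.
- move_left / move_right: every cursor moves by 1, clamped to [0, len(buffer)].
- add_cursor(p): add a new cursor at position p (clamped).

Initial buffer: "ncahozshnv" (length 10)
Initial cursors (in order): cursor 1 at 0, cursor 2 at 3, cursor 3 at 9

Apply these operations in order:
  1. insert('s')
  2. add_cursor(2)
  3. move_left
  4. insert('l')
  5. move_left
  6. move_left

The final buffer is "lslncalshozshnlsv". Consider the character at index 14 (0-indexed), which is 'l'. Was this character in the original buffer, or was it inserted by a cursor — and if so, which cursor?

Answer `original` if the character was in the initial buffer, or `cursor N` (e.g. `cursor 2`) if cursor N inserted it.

Answer: cursor 3

Derivation:
After op 1 (insert('s')): buffer="sncashozshnsv" (len 13), cursors c1@1 c2@5 c3@12, authorship 1...2......3.
After op 2 (add_cursor(2)): buffer="sncashozshnsv" (len 13), cursors c1@1 c4@2 c2@5 c3@12, authorship 1...2......3.
After op 3 (move_left): buffer="sncashozshnsv" (len 13), cursors c1@0 c4@1 c2@4 c3@11, authorship 1...2......3.
After op 4 (insert('l')): buffer="lslncalshozshnlsv" (len 17), cursors c1@1 c4@3 c2@7 c3@15, authorship 114...22......33.
After op 5 (move_left): buffer="lslncalshozshnlsv" (len 17), cursors c1@0 c4@2 c2@6 c3@14, authorship 114...22......33.
After op 6 (move_left): buffer="lslncalshozshnlsv" (len 17), cursors c1@0 c4@1 c2@5 c3@13, authorship 114...22......33.
Authorship (.=original, N=cursor N): 1 1 4 . . . 2 2 . . . . . . 3 3 .
Index 14: author = 3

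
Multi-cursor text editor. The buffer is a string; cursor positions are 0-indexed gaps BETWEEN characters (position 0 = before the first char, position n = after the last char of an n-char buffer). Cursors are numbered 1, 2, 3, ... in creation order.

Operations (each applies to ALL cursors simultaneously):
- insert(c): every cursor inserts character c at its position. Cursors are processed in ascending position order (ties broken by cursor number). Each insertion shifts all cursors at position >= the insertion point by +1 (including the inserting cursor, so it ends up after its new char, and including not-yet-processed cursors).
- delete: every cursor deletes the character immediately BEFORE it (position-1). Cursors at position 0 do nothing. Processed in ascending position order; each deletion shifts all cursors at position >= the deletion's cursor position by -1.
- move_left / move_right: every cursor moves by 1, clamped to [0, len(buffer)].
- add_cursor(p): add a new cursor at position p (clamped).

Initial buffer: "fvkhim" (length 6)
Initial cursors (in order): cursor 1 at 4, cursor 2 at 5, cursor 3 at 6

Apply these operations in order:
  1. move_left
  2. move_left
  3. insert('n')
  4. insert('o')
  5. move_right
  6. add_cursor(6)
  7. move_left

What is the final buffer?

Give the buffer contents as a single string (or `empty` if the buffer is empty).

Answer: fvnoknohnoim

Derivation:
After op 1 (move_left): buffer="fvkhim" (len 6), cursors c1@3 c2@4 c3@5, authorship ......
After op 2 (move_left): buffer="fvkhim" (len 6), cursors c1@2 c2@3 c3@4, authorship ......
After op 3 (insert('n')): buffer="fvnknhnim" (len 9), cursors c1@3 c2@5 c3@7, authorship ..1.2.3..
After op 4 (insert('o')): buffer="fvnoknohnoim" (len 12), cursors c1@4 c2@7 c3@10, authorship ..11.22.33..
After op 5 (move_right): buffer="fvnoknohnoim" (len 12), cursors c1@5 c2@8 c3@11, authorship ..11.22.33..
After op 6 (add_cursor(6)): buffer="fvnoknohnoim" (len 12), cursors c1@5 c4@6 c2@8 c3@11, authorship ..11.22.33..
After op 7 (move_left): buffer="fvnoknohnoim" (len 12), cursors c1@4 c4@5 c2@7 c3@10, authorship ..11.22.33..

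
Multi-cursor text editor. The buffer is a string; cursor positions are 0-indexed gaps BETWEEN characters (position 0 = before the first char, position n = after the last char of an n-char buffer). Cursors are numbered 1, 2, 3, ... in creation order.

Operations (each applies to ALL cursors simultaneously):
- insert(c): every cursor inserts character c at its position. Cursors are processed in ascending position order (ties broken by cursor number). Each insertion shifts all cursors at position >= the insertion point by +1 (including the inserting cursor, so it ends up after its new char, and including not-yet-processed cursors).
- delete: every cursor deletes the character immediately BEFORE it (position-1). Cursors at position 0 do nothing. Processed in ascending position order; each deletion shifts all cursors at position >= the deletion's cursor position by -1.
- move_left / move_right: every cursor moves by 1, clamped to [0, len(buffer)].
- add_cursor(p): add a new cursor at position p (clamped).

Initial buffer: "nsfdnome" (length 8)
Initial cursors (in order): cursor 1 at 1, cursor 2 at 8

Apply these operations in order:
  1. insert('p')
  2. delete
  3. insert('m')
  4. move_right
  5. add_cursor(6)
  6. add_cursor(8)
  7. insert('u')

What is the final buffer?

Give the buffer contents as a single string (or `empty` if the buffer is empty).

After op 1 (insert('p')): buffer="npsfdnomep" (len 10), cursors c1@2 c2@10, authorship .1.......2
After op 2 (delete): buffer="nsfdnome" (len 8), cursors c1@1 c2@8, authorship ........
After op 3 (insert('m')): buffer="nmsfdnomem" (len 10), cursors c1@2 c2@10, authorship .1.......2
After op 4 (move_right): buffer="nmsfdnomem" (len 10), cursors c1@3 c2@10, authorship .1.......2
After op 5 (add_cursor(6)): buffer="nmsfdnomem" (len 10), cursors c1@3 c3@6 c2@10, authorship .1.......2
After op 6 (add_cursor(8)): buffer="nmsfdnomem" (len 10), cursors c1@3 c3@6 c4@8 c2@10, authorship .1.......2
After op 7 (insert('u')): buffer="nmsufdnuomuemu" (len 14), cursors c1@4 c3@8 c4@11 c2@14, authorship .1.1...3..4.22

Answer: nmsufdnuomuemu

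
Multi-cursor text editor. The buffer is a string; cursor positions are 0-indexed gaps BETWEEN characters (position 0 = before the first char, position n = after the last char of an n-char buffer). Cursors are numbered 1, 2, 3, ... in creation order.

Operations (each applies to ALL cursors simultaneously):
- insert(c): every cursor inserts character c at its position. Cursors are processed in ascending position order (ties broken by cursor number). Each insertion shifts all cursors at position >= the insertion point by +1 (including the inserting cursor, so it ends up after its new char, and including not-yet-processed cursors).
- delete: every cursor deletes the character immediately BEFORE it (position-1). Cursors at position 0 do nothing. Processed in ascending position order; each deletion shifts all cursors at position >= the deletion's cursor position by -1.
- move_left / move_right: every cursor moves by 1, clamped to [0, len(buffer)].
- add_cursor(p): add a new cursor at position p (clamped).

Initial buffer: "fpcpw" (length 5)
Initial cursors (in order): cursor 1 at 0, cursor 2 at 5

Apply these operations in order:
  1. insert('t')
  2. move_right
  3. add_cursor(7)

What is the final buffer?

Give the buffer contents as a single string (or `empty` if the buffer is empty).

Answer: tfpcpwt

Derivation:
After op 1 (insert('t')): buffer="tfpcpwt" (len 7), cursors c1@1 c2@7, authorship 1.....2
After op 2 (move_right): buffer="tfpcpwt" (len 7), cursors c1@2 c2@7, authorship 1.....2
After op 3 (add_cursor(7)): buffer="tfpcpwt" (len 7), cursors c1@2 c2@7 c3@7, authorship 1.....2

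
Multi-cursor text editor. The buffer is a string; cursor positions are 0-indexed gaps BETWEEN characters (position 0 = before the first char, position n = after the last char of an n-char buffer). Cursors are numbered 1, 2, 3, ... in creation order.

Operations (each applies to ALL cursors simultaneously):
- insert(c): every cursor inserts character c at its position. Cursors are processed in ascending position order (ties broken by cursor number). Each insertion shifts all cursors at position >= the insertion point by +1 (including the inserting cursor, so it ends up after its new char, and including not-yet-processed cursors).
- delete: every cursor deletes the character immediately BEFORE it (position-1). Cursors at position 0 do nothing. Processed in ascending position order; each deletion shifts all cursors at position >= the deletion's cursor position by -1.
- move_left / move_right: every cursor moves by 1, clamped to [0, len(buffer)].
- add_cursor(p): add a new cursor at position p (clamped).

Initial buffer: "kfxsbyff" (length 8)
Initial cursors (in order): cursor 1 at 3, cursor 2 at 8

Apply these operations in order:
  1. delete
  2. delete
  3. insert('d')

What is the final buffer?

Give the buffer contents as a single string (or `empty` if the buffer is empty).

Answer: kdsbyd

Derivation:
After op 1 (delete): buffer="kfsbyf" (len 6), cursors c1@2 c2@6, authorship ......
After op 2 (delete): buffer="ksby" (len 4), cursors c1@1 c2@4, authorship ....
After op 3 (insert('d')): buffer="kdsbyd" (len 6), cursors c1@2 c2@6, authorship .1...2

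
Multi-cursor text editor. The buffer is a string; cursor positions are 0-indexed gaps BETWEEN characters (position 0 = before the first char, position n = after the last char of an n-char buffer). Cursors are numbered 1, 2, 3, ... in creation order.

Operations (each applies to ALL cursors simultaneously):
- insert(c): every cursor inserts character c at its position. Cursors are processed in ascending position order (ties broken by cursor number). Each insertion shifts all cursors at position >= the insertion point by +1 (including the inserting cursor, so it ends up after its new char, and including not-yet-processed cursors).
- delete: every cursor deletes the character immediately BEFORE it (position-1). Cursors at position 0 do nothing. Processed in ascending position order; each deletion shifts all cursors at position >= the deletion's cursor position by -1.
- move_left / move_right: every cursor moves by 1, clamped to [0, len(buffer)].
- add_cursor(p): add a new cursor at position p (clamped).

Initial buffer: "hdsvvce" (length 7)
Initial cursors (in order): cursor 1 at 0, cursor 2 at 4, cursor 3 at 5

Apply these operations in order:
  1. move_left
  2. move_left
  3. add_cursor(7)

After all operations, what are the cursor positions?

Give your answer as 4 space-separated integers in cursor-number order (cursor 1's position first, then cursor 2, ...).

Answer: 0 2 3 7

Derivation:
After op 1 (move_left): buffer="hdsvvce" (len 7), cursors c1@0 c2@3 c3@4, authorship .......
After op 2 (move_left): buffer="hdsvvce" (len 7), cursors c1@0 c2@2 c3@3, authorship .......
After op 3 (add_cursor(7)): buffer="hdsvvce" (len 7), cursors c1@0 c2@2 c3@3 c4@7, authorship .......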